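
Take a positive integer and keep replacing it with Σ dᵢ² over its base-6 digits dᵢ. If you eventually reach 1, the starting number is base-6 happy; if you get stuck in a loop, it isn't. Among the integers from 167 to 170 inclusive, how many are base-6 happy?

167: 167 → 50 → 9 → 10 → 17 → 29 → 41 → 26 → 20 → 13 → 5 → 25 → 17  — not base-6 happy
168: 168 → 32 → 29 → 41 → 26 → 20 → 13 → 5 → 25 → 17 → 29  — not base-6 happy
169: 169 → 33 → 34 → 41 → 26 → 20 → 13 → 5 → 25 → 17 → 29 → 41  — not base-6 happy
170: 170 → 36 → 1  — base-6 happy
base-6 happy: 170

1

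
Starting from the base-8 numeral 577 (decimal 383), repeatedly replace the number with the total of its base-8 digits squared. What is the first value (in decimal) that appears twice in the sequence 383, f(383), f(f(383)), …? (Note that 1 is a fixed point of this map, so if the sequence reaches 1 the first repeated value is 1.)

383 = (5,7,7)_8 → 5² + 7² + 7² = 25 + 49 + 49 = 123
123 = (1,7,3)_8 → 1² + 7² + 3² = 1 + 49 + 9 = 59
59 = (7,3)_8 → 7² + 3² = 49 + 9 = 58
58 = (7,2)_8 → 7² + 2² = 49 + 4 = 53
53 = (6,5)_8 → 6² + 5² = 36 + 25 = 61
61 = (7,5)_8 → 7² + 5² = 49 + 25 = 74
74 = (1,1,2)_8 → 1² + 1² + 2² = 1 + 1 + 4 = 6
6 = (6)_8 → 6² = 36
36 = (4,4)_8 → 4² + 4² = 16 + 16 = 32
32 = (4,0)_8 → 4² + 0² = 16 + 0 = 16
16 = (2,0)_8 → 2² + 0² = 4 + 0 = 4
4 = (4)_8 → 4² = 16  — 16 already appeared earlier.

16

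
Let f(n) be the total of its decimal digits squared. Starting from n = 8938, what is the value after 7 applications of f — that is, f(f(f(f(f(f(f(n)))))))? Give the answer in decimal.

8938 → 218
218 → 69
69 → 117
117 → 51
51 → 26
26 → 40
40 → 16

16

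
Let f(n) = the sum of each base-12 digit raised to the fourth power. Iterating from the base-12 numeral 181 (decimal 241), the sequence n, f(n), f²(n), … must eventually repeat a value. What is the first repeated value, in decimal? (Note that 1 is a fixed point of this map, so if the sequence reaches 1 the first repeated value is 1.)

6659

241 = (1,8,1)_12 → 1⁴ + 8⁴ + 1⁴ = 4098
4098 = (2,4,5,6)_12 → 2⁴ + 4⁴ + 5⁴ + 6⁴ = 2193
2193 = (1,3,2,9)_12 → 1⁴ + 3⁴ + 2⁴ + 9⁴ = 6659
6659 = (3,10,2,11)_12 → 3⁴ + 10⁴ + 2⁴ + 11⁴ = 24738
24738 = (1,2,3,9,6)_12 → 1⁴ + 2⁴ + 3⁴ + 9⁴ + 6⁴ = 7955
7955 = (4,7,2,11)_12 → 4⁴ + 7⁴ + 2⁴ + 11⁴ = 17314
17314 = (10,0,2,10)_12 → 10⁴ + 0⁴ + 2⁴ + 10⁴ = 20016
20016 = (11,7,0,0)_12 → 11⁴ + 7⁴ + 0⁴ + 0⁴ = 17042
17042 = (9,10,4,2)_12 → 9⁴ + 10⁴ + 4⁴ + 2⁴ = 16833
16833 = (9,8,10,9)_12 → 9⁴ + 8⁴ + 10⁴ + 9⁴ = 27218
27218 = (1,3,9,0,2)_12 → 1⁴ + 3⁴ + 9⁴ + 0⁴ + 2⁴ = 6659  — 6659 already appeared earlier.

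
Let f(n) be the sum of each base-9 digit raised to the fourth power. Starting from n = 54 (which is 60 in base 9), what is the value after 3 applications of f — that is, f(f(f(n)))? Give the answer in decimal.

54 = (6,0)_9 → 1296
1296 = (1,7,0,0)_9 → 2402
2402 = (3,2,5,8)_9 → 4818

4818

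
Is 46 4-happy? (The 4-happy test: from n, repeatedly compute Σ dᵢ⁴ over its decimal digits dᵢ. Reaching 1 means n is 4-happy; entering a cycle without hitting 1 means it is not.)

not 4-happy

46 → 4⁴ + 6⁴ = 1552
1552 → 1⁴ + 5⁴ + 5⁴ + 2⁴ = 1267
1267 → 1⁴ + 2⁴ + 6⁴ + 7⁴ = 3714
3714 → 3⁴ + 7⁴ + 1⁴ + 4⁴ = 2739
2739 → 2⁴ + 7⁴ + 3⁴ + 9⁴ = 9059
9059 → 9⁴ + 0⁴ + 5⁴ + 9⁴ = 13747
13747 → 1⁴ + 3⁴ + 7⁴ + 4⁴ + 7⁴ = 5140
5140 → 5⁴ + 1⁴ + 4⁴ + 0⁴ = 882
882 → 8⁴ + 8⁴ + 2⁴ = 8208
8208 → 8⁴ + 2⁴ + 0⁴ + 8⁴ = 8208  — 8208 already seen; the sequence cycles without reaching 1.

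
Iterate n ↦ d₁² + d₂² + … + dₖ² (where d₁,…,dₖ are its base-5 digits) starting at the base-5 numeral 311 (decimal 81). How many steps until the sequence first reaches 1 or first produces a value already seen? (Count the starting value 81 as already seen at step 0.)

81 = (3,1,1)_5 → 3² + 1² + 1² = 11
11 = (2,1)_5 → 2² + 1² = 5
5 = (1,0)_5 → 1² + 0² = 1  — reached 1.
That took 3 steps.

3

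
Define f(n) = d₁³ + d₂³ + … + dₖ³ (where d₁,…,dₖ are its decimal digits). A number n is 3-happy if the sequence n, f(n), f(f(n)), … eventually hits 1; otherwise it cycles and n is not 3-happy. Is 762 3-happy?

762 → 567
567 → 684
684 → 792
792 → 1080
1080 → 513
513 → 153
153 → 153  — 153 already seen; the sequence cycles without reaching 1.

not 3-happy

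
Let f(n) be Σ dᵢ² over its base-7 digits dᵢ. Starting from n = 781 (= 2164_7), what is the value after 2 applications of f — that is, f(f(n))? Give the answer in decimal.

3

781 = (2,1,6,4)_7 → 2² + 1² + 6² + 4² = 57
57 = (1,1,1)_7 → 1² + 1² + 1² = 3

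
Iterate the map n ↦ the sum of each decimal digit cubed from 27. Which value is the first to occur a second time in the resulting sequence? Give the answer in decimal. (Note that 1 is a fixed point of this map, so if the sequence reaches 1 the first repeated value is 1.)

27 → 2³ + 7³ = 351
351 → 3³ + 5³ + 1³ = 153
153 → 1³ + 5³ + 3³ = 153  — 153 already appeared earlier.

153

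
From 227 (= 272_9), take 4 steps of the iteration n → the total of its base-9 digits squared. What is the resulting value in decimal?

53

227 = (2,7,2)_9 → 57
57 = (6,3)_9 → 45
45 = (5,0)_9 → 25
25 = (2,7)_9 → 53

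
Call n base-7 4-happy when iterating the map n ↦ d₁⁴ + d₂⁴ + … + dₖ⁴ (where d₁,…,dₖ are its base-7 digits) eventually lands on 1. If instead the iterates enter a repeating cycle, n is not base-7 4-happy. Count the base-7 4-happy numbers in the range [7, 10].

1

7: 7 → 1  (reaches 1)
8: 8 → 2 → 16 → 32 → 512 → 164 → 178 → 418 → 708 → 98 → 16  (repeats 16)
9: 9 → 17 → 97 → 2593 → 1459 → 963 → 1153 → 803 → 673 → 1923 → 1507 → 913 → 609 → 707 → 97  (repeats 97)
10: 10 → 82 → 882 → 272 → 2002 → 2546 → 1938 → 2258 → 1808 → 1938  (repeats 1938)
base-7 4-happy: 7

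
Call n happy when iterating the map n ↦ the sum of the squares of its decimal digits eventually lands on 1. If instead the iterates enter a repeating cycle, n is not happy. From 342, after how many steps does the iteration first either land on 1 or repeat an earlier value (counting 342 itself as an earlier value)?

342 → 3² + 4² + 2² = 29
29 → 2² + 9² = 85
85 → 8² + 5² = 89
89 → 8² + 9² = 145
145 → 1² + 4² + 5² = 42
42 → 4² + 2² = 20
20 → 2² + 0² = 4
4 → 4² = 16
16 → 1² + 6² = 37
37 → 3² + 7² = 58
58 → 5² + 8² = 89  — 89 repeats.
That took 11 steps.

11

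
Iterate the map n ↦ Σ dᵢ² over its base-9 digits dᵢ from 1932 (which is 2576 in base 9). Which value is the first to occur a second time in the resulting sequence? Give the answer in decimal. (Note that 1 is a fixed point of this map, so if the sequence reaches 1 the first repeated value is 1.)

68

1932 = (2,5,7,6)_9 → 114
114 = (1,3,6)_9 → 46
46 = (5,1)_9 → 26
26 = (2,8)_9 → 68
68 = (7,5)_9 → 74
74 = (8,2)_9 → 68  — 68 already appeared earlier.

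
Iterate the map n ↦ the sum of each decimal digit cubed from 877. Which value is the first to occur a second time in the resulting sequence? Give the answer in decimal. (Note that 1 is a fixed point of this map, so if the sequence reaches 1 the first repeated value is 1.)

877 → 8³ + 7³ + 7³ = 512 + 343 + 343 = 1198
1198 → 1³ + 1³ + 9³ + 8³ = 1 + 1 + 729 + 512 = 1243
1243 → 1³ + 2³ + 4³ + 3³ = 1 + 8 + 64 + 27 = 100
100 → 1³ + 0³ + 0³ = 1 + 0 + 0 = 1  — reached the fixed point 1.
1 → 1, so 1 is the first repeated value.

1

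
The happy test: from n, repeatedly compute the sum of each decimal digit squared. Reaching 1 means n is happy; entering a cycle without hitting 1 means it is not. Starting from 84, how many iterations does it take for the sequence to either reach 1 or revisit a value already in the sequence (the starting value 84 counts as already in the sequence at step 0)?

14

84 → 80
80 → 64
64 → 52
52 → 29
29 → 85
85 → 89
89 → 145
145 → 42
42 → 20
20 → 4
4 → 16
16 → 37
37 → 58
58 → 89  — 89 repeats.
That took 14 steps.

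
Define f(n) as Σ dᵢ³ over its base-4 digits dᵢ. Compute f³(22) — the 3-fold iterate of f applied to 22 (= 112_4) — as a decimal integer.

22 = (1,1,2)_4 → 1³ + 1³ + 2³ = 10
10 = (2,2)_4 → 2³ + 2³ = 16
16 = (1,0,0)_4 → 1³ + 0³ + 0³ = 1

1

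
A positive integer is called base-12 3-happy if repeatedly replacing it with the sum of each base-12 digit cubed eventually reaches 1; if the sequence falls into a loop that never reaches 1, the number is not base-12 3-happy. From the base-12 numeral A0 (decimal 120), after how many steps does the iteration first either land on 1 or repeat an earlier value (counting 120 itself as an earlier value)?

120 = (10,0)_12 → 1000
1000 = (6,11,4)_12 → 1611
1611 = (11,2,3)_12 → 1366
1366 = (9,5,10)_12 → 1854
1854 = (1,0,10,6)_12 → 1217
1217 = (8,5,5)_12 → 762
762 = (5,3,6)_12 → 368
368 = (2,6,8)_12 → 736
736 = (5,1,4)_12 → 190
190 = (1,3,10)_12 → 1028
1028 = (7,1,8)_12 → 856
856 = (5,11,4)_12 → 1520
1520 = (10,6,8)_12 → 1728
1728 = (1,0,0,0)_12 → 1  — reached 1.
That took 14 steps.

14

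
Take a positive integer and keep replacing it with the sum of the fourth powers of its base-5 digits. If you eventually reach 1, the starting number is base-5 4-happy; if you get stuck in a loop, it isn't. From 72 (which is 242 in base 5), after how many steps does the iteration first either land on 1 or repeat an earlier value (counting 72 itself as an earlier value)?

72 = (2,4,2)_5 → 2⁴ + 4⁴ + 2⁴ = 16 + 256 + 16 = 288
288 = (2,1,2,3)_5 → 2⁴ + 1⁴ + 2⁴ + 3⁴ = 16 + 1 + 16 + 81 = 114
114 = (4,2,4)_5 → 4⁴ + 2⁴ + 4⁴ = 256 + 16 + 256 = 528
528 = (4,1,0,3)_5 → 4⁴ + 1⁴ + 0⁴ + 3⁴ = 256 + 1 + 0 + 81 = 338
338 = (2,3,2,3)_5 → 2⁴ + 3⁴ + 2⁴ + 3⁴ = 16 + 81 + 16 + 81 = 194
194 = (1,2,3,4)_5 → 1⁴ + 2⁴ + 3⁴ + 4⁴ = 1 + 16 + 81 + 256 = 354
354 = (2,4,0,4)_5 → 2⁴ + 4⁴ + 0⁴ + 4⁴ = 16 + 256 + 0 + 256 = 528  — 528 repeats.
That took 7 steps.

7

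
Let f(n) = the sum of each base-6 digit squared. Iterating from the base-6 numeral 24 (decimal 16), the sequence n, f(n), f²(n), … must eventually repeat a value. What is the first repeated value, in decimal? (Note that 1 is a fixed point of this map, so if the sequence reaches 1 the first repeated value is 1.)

16 = (2,4)_6 → 2² + 4² = 4 + 16 = 20
20 = (3,2)_6 → 3² + 2² = 9 + 4 = 13
13 = (2,1)_6 → 2² + 1² = 4 + 1 = 5
5 = (5)_6 → 5² = 25
25 = (4,1)_6 → 4² + 1² = 16 + 1 = 17
17 = (2,5)_6 → 2² + 5² = 4 + 25 = 29
29 = (4,5)_6 → 4² + 5² = 16 + 25 = 41
41 = (1,0,5)_6 → 1² + 0² + 5² = 1 + 0 + 25 = 26
26 = (4,2)_6 → 4² + 2² = 16 + 4 = 20  — 20 already appeared earlier.

20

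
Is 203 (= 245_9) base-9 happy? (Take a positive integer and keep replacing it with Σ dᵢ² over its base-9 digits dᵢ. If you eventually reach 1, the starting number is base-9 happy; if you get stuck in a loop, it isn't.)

203 = (2,4,5)_9 → 2² + 4² + 5² = 4 + 16 + 25 = 45
45 = (5,0)_9 → 5² + 0² = 25 + 0 = 25
25 = (2,7)_9 → 2² + 7² = 4 + 49 = 53
53 = (5,8)_9 → 5² + 8² = 25 + 64 = 89
89 = (1,0,8)_9 → 1² + 0² + 8² = 1 + 0 + 64 = 65
65 = (7,2)_9 → 7² + 2² = 49 + 4 = 53  — 53 already seen; the sequence cycles without reaching 1.

not base-9 happy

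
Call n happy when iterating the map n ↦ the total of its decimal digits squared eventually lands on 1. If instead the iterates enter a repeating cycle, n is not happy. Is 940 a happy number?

940 → 9² + 4² + 0² = 97
97 → 9² + 7² = 130
130 → 1² + 3² + 0² = 10
10 → 1² + 0² = 1  — reached 1.

happy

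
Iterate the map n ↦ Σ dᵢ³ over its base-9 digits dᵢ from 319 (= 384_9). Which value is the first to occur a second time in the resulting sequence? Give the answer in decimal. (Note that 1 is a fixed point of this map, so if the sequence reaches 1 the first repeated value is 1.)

319 = (3,8,4)_9 → 3³ + 8³ + 4³ = 603
603 = (7,4,0)_9 → 7³ + 4³ + 0³ = 407
407 = (5,0,2)_9 → 5³ + 0³ + 2³ = 133
133 = (1,5,7)_9 → 1³ + 5³ + 7³ = 469
469 = (5,7,1)_9 → 5³ + 7³ + 1³ = 469  — 469 already appeared earlier.

469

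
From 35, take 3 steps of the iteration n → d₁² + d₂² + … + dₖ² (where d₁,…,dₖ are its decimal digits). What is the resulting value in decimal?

35 → 3² + 5² = 34
34 → 3² + 4² = 25
25 → 2² + 5² = 29

29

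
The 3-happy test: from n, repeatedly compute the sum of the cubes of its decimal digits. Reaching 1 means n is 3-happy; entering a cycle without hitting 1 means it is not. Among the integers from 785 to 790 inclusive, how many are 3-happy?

785: 785 → 980 → 1241 → 74 → 407 → 407  (repeats 407)
786: 786 → 1071 → 345 → 216 → 225 → 141 → 66 → 432 → 99 → 1458 → 702 → 351 → 153 → 153  (repeats 153)
787: 787 → 1198 → 1243 → 100 → 1  (reaches 1)
788: 788 → 1367 → 587 → 980 → 1241 → 74 → 407 → 407  (repeats 407)
789: 789 → 1584 → 702 → 351 → 153 → 153  (repeats 153)
790: 790 → 1072 → 352 → 160 → 217 → 352  (repeats 352)
3-happy: 787

1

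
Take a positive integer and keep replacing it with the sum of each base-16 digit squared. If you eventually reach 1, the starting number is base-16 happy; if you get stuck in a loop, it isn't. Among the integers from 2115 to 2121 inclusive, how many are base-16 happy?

2115: 2115 → 89 → 106 → 136 → 128 → 64 → 16 → 1  (reaches 1)
2116: 2116 → 96 → 36 → 20 → 17 → 2 → 4 → 16 → 1  (reaches 1)
2117: 2117 → 105 → 117 → 74 → 116 → 65 → 17 → 2 → 4 → 16 → 1  (reaches 1)
2118: 2118 → 116 → 65 → 17 → 2 → 4 → 16 → 1  (reaches 1)
2119: 2119 → 129 → 65 → 17 → 2 → 4 → 16 → 1  (reaches 1)
2120: 2120 → 144 → 81 → 26 → 101 → 61 → 178 → 125 → 218 → 269 → 170 → 200 → 208 → 169 → 181 → 146 → 85 → 50 → 13 → 169  (repeats 169)
2121: 2121 → 161 → 101 → 61 → 178 → 125 → 218 → 269 → 170 → 200 → 208 → 169 → 181 → 146 → 85 → 50 → 13 → 169  (repeats 169)
base-16 happy: 2115, 2116, 2117, 2118, 2119

5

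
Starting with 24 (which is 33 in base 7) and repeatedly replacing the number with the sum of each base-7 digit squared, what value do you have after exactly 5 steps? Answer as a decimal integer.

24 = (3,3)_7 → 18
18 = (2,4)_7 → 20
20 = (2,6)_7 → 40
40 = (5,5)_7 → 50
50 = (1,0,1)_7 → 2

2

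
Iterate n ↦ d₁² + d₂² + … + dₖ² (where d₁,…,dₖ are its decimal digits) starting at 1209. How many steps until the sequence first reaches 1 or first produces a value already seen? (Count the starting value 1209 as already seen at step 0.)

1209 → 1² + 2² + 0² + 9² = 86
86 → 8² + 6² = 100
100 → 1² + 0² + 0² = 1  — reached 1.
That took 3 steps.

3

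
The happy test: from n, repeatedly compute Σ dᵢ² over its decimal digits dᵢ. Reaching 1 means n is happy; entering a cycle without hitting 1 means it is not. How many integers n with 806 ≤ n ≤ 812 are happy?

806: 806 → 100 → 1  (reaches 1)
807: 807 → 113 → 11 → 2 → 4 → 16 → 37 → 58 → 89 → 145 → 42 → 20 → 4  (repeats 4)
808: 808 → 128 → 69 → 117 → 51 → 26 → 40 → 16 → 37 → 58 → 89 → 145 → 42 → 20 → 4 → 16  (repeats 16)
809: 809 → 145 → 42 → 20 → 4 → 16 → 37 → 58 → 89 → 145  (repeats 145)
810: 810 → 65 → 61 → 37 → 58 → 89 → 145 → 42 → 20 → 4 → 16 → 37  (repeats 37)
811: 811 → 66 → 72 → 53 → 34 → 25 → 29 → 85 → 89 → 145 → 42 → 20 → 4 → 16 → 37 → 58 → 89  (repeats 89)
812: 812 → 69 → 117 → 51 → 26 → 40 → 16 → 37 → 58 → 89 → 145 → 42 → 20 → 4 → 16  (repeats 16)
happy: 806

1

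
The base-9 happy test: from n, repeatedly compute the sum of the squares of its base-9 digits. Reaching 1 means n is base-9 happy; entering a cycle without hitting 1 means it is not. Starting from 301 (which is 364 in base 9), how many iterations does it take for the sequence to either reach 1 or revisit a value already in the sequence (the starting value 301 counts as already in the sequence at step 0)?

301 = (3,6,4)_9 → 61
61 = (6,7)_9 → 85
85 = (1,0,4)_9 → 17
17 = (1,8)_9 → 65
65 = (7,2)_9 → 53
53 = (5,8)_9 → 89
89 = (1,0,8)_9 → 65  — 65 repeats.
That took 7 steps.

7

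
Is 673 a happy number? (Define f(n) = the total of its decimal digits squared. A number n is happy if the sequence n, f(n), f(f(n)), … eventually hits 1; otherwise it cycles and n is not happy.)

happy

673 → 6² + 7² + 3² = 94
94 → 9² + 4² = 97
97 → 9² + 7² = 130
130 → 1² + 3² + 0² = 10
10 → 1² + 0² = 1  — reached 1.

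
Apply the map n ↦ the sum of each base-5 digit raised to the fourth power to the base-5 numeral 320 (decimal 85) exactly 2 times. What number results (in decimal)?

85 = (3,2,0)_5 → 3⁴ + 2⁴ + 0⁴ = 97
97 = (3,4,2)_5 → 3⁴ + 4⁴ + 2⁴ = 353

353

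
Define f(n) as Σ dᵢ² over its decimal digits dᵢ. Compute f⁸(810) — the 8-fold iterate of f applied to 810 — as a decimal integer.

20

810 → 65
65 → 61
61 → 37
37 → 58
58 → 89
89 → 145
145 → 42
42 → 20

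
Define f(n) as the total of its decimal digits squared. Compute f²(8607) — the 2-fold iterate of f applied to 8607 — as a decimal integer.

8607 → 149
149 → 98

98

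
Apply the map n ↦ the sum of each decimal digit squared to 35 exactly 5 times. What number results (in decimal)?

35 → 3² + 5² = 34
34 → 3² + 4² = 25
25 → 2² + 5² = 29
29 → 2² + 9² = 85
85 → 8² + 5² = 89

89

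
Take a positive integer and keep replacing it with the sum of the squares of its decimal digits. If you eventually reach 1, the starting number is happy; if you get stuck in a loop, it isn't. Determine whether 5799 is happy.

happy

5799 → 5² + 7² + 9² + 9² = 25 + 49 + 81 + 81 = 236
236 → 2² + 3² + 6² = 4 + 9 + 36 = 49
49 → 4² + 9² = 16 + 81 = 97
97 → 9² + 7² = 81 + 49 = 130
130 → 1² + 3² + 0² = 1 + 9 + 0 = 10
10 → 1² + 0² = 1 + 0 = 1  — reached 1.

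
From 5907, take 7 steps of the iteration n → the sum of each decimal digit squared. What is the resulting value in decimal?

5907 → 5² + 9² + 0² + 7² = 155
155 → 1² + 5² + 5² = 51
51 → 5² + 1² = 26
26 → 2² + 6² = 40
40 → 4² + 0² = 16
16 → 1² + 6² = 37
37 → 3² + 7² = 58

58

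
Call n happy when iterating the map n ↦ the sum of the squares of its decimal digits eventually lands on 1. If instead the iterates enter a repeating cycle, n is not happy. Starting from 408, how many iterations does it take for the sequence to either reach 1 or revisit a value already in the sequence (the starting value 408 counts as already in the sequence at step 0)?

14

408 → 4² + 0² + 8² = 80
80 → 8² + 0² = 64
64 → 6² + 4² = 52
52 → 5² + 2² = 29
29 → 2² + 9² = 85
85 → 8² + 5² = 89
89 → 8² + 9² = 145
145 → 1² + 4² + 5² = 42
42 → 4² + 2² = 20
20 → 2² + 0² = 4
4 → 4² = 16
16 → 1² + 6² = 37
37 → 3² + 7² = 58
58 → 5² + 8² = 89  — 89 repeats.
That took 14 steps.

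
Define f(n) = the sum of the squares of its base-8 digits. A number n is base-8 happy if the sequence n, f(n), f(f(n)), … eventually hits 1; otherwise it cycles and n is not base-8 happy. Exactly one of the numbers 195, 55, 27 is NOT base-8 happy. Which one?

55

195: 195 → 18 → 8 → 1  — reaches 1 (base-8 happy)
55: 55 → 85 → 30 → 45 → 50 → 40 → 25 → 10 → 5 → 25  — repeats 25 (not base-8 happy)
27: 27 → 18 → 8 → 1  — reaches 1 (base-8 happy)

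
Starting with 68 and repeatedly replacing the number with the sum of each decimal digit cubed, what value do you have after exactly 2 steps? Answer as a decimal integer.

68 → 6³ + 8³ = 728
728 → 7³ + 2³ + 8³ = 863

863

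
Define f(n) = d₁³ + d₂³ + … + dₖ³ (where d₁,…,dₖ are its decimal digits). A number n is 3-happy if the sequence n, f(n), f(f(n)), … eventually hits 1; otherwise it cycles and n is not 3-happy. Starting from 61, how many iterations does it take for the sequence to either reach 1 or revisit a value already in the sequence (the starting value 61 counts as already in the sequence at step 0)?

4

61 → 6³ + 1³ = 217
217 → 2³ + 1³ + 7³ = 352
352 → 3³ + 5³ + 2³ = 160
160 → 1³ + 6³ + 0³ = 217  — 217 repeats.
That took 4 steps.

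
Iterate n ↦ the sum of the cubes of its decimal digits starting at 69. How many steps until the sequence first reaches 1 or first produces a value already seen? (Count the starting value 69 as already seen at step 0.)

69 → 945
945 → 918
918 → 1242
1242 → 81
81 → 513
513 → 153
153 → 153  — 153 repeats.
That took 7 steps.

7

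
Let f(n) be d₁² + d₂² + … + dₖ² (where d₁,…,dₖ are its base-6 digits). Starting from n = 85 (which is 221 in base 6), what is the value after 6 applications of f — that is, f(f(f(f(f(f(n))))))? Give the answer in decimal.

85 = (2,2,1)_6 → 9
9 = (1,3)_6 → 10
10 = (1,4)_6 → 17
17 = (2,5)_6 → 29
29 = (4,5)_6 → 41
41 = (1,0,5)_6 → 26

26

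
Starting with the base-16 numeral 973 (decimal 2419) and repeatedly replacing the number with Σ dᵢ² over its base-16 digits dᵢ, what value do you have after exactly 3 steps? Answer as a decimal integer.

2419 = (9,7,3)_16 → 9² + 7² + 3² = 139
139 = (8,11)_16 → 8² + 11² = 185
185 = (11,9)_16 → 11² + 9² = 202

202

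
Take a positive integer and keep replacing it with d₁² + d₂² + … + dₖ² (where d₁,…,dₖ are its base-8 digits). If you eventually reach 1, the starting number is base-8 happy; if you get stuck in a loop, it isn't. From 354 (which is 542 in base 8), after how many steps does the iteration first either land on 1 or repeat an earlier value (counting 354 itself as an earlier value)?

7

354 = (5,4,2)_8 → 5² + 4² + 2² = 45
45 = (5,5)_8 → 5² + 5² = 50
50 = (6,2)_8 → 6² + 2² = 40
40 = (5,0)_8 → 5² + 0² = 25
25 = (3,1)_8 → 3² + 1² = 10
10 = (1,2)_8 → 1² + 2² = 5
5 = (5)_8 → 5² = 25  — 25 repeats.
That took 7 steps.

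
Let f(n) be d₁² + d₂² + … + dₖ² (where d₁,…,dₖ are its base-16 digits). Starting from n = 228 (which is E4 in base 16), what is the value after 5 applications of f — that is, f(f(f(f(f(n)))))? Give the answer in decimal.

228 = (14,4)_16 → 14² + 4² = 196 + 16 = 212
212 = (13,4)_16 → 13² + 4² = 169 + 16 = 185
185 = (11,9)_16 → 11² + 9² = 121 + 81 = 202
202 = (12,10)_16 → 12² + 10² = 144 + 100 = 244
244 = (15,4)_16 → 15² + 4² = 225 + 16 = 241

241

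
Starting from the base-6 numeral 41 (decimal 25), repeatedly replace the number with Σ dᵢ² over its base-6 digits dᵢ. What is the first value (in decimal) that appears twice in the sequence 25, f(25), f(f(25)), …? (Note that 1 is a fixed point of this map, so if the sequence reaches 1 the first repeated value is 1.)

25 = (4,1)_6 → 4² + 1² = 17
17 = (2,5)_6 → 2² + 5² = 29
29 = (4,5)_6 → 4² + 5² = 41
41 = (1,0,5)_6 → 1² + 0² + 5² = 26
26 = (4,2)_6 → 4² + 2² = 20
20 = (3,2)_6 → 3² + 2² = 13
13 = (2,1)_6 → 2² + 1² = 5
5 = (5)_6 → 5² = 25  — 25 already appeared earlier.

25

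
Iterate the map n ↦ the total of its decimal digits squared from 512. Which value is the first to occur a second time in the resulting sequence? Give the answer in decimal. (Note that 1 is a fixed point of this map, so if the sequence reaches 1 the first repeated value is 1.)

512 → 5² + 1² + 2² = 30
30 → 3² + 0² = 9
9 → 9² = 81
81 → 8² + 1² = 65
65 → 6² + 5² = 61
61 → 6² + 1² = 37
37 → 3² + 7² = 58
58 → 5² + 8² = 89
89 → 8² + 9² = 145
145 → 1² + 4² + 5² = 42
42 → 4² + 2² = 20
20 → 2² + 0² = 4
4 → 4² = 16
16 → 1² + 6² = 37  — 37 already appeared earlier.

37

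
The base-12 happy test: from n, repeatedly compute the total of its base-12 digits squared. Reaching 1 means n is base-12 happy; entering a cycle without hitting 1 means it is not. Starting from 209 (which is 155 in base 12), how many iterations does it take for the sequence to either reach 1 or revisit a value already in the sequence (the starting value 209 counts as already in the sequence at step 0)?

4

209 = (1,5,5)_12 → 1² + 5² + 5² = 1 + 25 + 25 = 51
51 = (4,3)_12 → 4² + 3² = 16 + 9 = 25
25 = (2,1)_12 → 2² + 1² = 4 + 1 = 5
5 = (5)_12 → 5² = 25  — 25 repeats.
That took 4 steps.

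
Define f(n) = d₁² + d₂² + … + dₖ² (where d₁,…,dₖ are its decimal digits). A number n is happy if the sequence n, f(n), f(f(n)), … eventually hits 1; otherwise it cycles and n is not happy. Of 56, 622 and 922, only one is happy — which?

622

56: 56 → 61 → 37 → 58 → 89 → 145 → 42 → 20 → 4 → 16 → 37  — repeats 37 (not happy)
622: 622 → 44 → 32 → 13 → 10 → 1  — reaches 1 (happy)
922: 922 → 89 → 145 → 42 → 20 → 4 → 16 → 37 → 58 → 89  — repeats 89 (not happy)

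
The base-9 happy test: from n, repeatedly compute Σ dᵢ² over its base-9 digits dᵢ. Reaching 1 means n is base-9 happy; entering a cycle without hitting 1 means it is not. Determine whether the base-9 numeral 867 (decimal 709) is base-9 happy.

709 = (8,6,7)_9 → 8² + 6² + 7² = 64 + 36 + 49 = 149
149 = (1,7,5)_9 → 1² + 7² + 5² = 1 + 49 + 25 = 75
75 = (8,3)_9 → 8² + 3² = 64 + 9 = 73
73 = (8,1)_9 → 8² + 1² = 64 + 1 = 65
65 = (7,2)_9 → 7² + 2² = 49 + 4 = 53
53 = (5,8)_9 → 5² + 8² = 25 + 64 = 89
89 = (1,0,8)_9 → 1² + 0² + 8² = 1 + 0 + 64 = 65  — 65 already seen; the sequence cycles without reaching 1.

not base-9 happy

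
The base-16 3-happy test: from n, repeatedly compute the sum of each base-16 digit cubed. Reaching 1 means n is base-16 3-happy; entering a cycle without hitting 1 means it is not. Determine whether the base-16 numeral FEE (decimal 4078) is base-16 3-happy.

base-16 3-happy

4078 = (15,14,14)_16 → 15³ + 14³ + 14³ = 3375 + 2744 + 2744 = 8863
8863 = (2,2,9,15)_16 → 2³ + 2³ + 9³ + 15³ = 8 + 8 + 729 + 3375 = 4120
4120 = (1,0,1,8)_16 → 1³ + 0³ + 1³ + 8³ = 1 + 0 + 1 + 512 = 514
514 = (2,0,2)_16 → 2³ + 0³ + 2³ = 8 + 0 + 8 = 16
16 = (1,0)_16 → 1³ + 0³ = 1 + 0 = 1  — reached 1.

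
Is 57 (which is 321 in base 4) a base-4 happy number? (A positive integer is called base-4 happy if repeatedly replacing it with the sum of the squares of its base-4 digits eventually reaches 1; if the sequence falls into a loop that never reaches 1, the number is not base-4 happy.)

57 = (3,2,1)_4 → 3² + 2² + 1² = 14
14 = (3,2)_4 → 3² + 2² = 13
13 = (3,1)_4 → 3² + 1² = 10
10 = (2,2)_4 → 2² + 2² = 8
8 = (2,0)_4 → 2² + 0² = 4
4 = (1,0)_4 → 1² + 0² = 1  — reached 1.

base-4 happy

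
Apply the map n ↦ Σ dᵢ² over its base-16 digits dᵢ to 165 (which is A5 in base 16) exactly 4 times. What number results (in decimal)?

170

165 = (10,5)_16 → 10² + 5² = 125
125 = (7,13)_16 → 7² + 13² = 218
218 = (13,10)_16 → 13² + 10² = 269
269 = (1,0,13)_16 → 1² + 0² + 13² = 170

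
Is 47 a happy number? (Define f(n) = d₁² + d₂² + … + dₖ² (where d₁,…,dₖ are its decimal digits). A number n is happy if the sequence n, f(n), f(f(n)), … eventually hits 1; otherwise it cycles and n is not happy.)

not happy

47 → 4² + 7² = 65
65 → 6² + 5² = 61
61 → 6² + 1² = 37
37 → 3² + 7² = 58
58 → 5² + 8² = 89
89 → 8² + 9² = 145
145 → 1² + 4² + 5² = 42
42 → 4² + 2² = 20
20 → 2² + 0² = 4
4 → 4² = 16
16 → 1² + 6² = 37  — 37 already seen; the sequence cycles without reaching 1.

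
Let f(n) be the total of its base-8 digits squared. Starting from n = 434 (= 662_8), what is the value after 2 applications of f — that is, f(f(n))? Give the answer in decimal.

434 = (6,6,2)_8 → 76
76 = (1,1,4)_8 → 18

18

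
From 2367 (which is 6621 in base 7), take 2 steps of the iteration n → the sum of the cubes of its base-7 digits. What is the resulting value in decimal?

9

2367 = (6,6,2,1)_7 → 6³ + 6³ + 2³ + 1³ = 216 + 216 + 8 + 1 = 441
441 = (1,2,0,0)_7 → 1³ + 2³ + 0³ + 0³ = 1 + 8 + 0 + 0 = 9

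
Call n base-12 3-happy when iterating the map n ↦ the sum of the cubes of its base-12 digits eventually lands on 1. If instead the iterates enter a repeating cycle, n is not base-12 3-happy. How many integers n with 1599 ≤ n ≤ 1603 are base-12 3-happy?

2

1599: 1599 → 1359 → 881 → 342 → 288 → 8 → 512 → 755 → 1464 → 1008 → 343 → 415 → 1351 → 1136 → 1855 → 1344 → 793 → 342  (repeats 342)
1600: 1600 → 1396 → 1305 → 1458 → 1217 → 762 → 368 → 736 → 190 → 1028 → 856 → 1520 → 1728 → 1  (reaches 1)
1601: 1601 → 1457 → 1126 → 2072 → 585 → 793 → 342 → 288 → 8 → 512 → 755 → 1464 → 1008 → 343 → 415 → 1351 → 1136 → 1855 → 1344 → 793  (repeats 793)
1602: 1602 → 1548 → 1729 → 2 → 8 → 512 → 755 → 1464 → 1008 → 343 → 415 → 1351 → 1136 → 1855 → 1344 → 793 → 342 → 288 → 8  (repeats 8)
1603: 1603 → 1675 → 2017 → 10 → 1000 → 1611 → 1366 → 1854 → 1217 → 762 → 368 → 736 → 190 → 1028 → 856 → 1520 → 1728 → 1  (reaches 1)
base-12 3-happy: 1600, 1603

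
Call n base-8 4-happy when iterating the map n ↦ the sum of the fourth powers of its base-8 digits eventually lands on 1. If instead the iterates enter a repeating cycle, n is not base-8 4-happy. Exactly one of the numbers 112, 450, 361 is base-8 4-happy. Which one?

450

112: 112 → 1297 → 289 → 513 → 2 → 16 → 16  — repeats 16 (not base-8 4-happy)
450: 450 → 2417 → 2178 → 288 → 512 → 1  — reaches 1 (base-8 4-happy)
361: 361 → 1251 → 434 → 2608 → 1921 → 1378 → 913 → 1314 → 544 → 257 → 257  — repeats 257 (not base-8 4-happy)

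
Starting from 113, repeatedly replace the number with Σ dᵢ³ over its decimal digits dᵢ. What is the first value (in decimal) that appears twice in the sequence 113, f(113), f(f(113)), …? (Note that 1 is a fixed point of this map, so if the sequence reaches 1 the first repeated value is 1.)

371

113 → 1³ + 1³ + 3³ = 1 + 1 + 27 = 29
29 → 2³ + 9³ = 8 + 729 = 737
737 → 7³ + 3³ + 7³ = 343 + 27 + 343 = 713
713 → 7³ + 1³ + 3³ = 343 + 1 + 27 = 371
371 → 3³ + 7³ + 1³ = 27 + 343 + 1 = 371  — 371 already appeared earlier.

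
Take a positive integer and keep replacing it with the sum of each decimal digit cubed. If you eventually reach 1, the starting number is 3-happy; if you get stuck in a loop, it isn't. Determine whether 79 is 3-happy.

not 3-happy

79 → 7³ + 9³ = 343 + 729 = 1072
1072 → 1³ + 0³ + 7³ + 2³ = 1 + 0 + 343 + 8 = 352
352 → 3³ + 5³ + 2³ = 27 + 125 + 8 = 160
160 → 1³ + 6³ + 0³ = 1 + 216 + 0 = 217
217 → 2³ + 1³ + 7³ = 8 + 1 + 343 = 352  — 352 already seen; the sequence cycles without reaching 1.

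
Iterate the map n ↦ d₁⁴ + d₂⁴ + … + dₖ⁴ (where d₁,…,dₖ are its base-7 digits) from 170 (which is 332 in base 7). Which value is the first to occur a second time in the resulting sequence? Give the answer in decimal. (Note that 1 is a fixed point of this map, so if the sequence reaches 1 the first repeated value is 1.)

170 = (3,3,2)_7 → 3⁴ + 3⁴ + 2⁴ = 178
178 = (3,4,3)_7 → 3⁴ + 4⁴ + 3⁴ = 418
418 = (1,1,3,5)_7 → 1⁴ + 1⁴ + 3⁴ + 5⁴ = 708
708 = (2,0,3,1)_7 → 2⁴ + 0⁴ + 3⁴ + 1⁴ = 98
98 = (2,0,0)_7 → 2⁴ + 0⁴ + 0⁴ = 16
16 = (2,2)_7 → 2⁴ + 2⁴ = 32
32 = (4,4)_7 → 4⁴ + 4⁴ = 512
512 = (1,3,3,1)_7 → 1⁴ + 3⁴ + 3⁴ + 1⁴ = 164
164 = (3,2,3)_7 → 3⁴ + 2⁴ + 3⁴ = 178  — 178 already appeared earlier.

178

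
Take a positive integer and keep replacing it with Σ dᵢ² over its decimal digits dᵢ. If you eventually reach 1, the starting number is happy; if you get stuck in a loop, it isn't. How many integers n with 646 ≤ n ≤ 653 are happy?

646: 646 → 88 → 128 → 69 → 117 → 51 → 26 → 40 → 16 → 37 → 58 → 89 → 145 → 42 → 20 → 4 → 16  (repeats 16)
647: 647 → 101 → 2 → 4 → 16 → 37 → 58 → 89 → 145 → 42 → 20 → 4  (repeats 4)
648: 648 → 116 → 38 → 73 → 58 → 89 → 145 → 42 → 20 → 4 → 16 → 37 → 58  (repeats 58)
649: 649 → 133 → 19 → 82 → 68 → 100 → 1  (reaches 1)
650: 650 → 61 → 37 → 58 → 89 → 145 → 42 → 20 → 4 → 16 → 37  (repeats 37)
651: 651 → 62 → 40 → 16 → 37 → 58 → 89 → 145 → 42 → 20 → 4 → 16  (repeats 16)
652: 652 → 65 → 61 → 37 → 58 → 89 → 145 → 42 → 20 → 4 → 16 → 37  (repeats 37)
653: 653 → 70 → 49 → 97 → 130 → 10 → 1  (reaches 1)
happy: 649, 653

2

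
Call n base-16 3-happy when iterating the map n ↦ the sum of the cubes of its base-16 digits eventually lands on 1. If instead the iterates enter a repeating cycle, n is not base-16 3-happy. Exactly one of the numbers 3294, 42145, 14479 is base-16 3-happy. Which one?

3294: 3294 → 6669 → 3198 → 4815 → 5112 → 3915 → 4770 → 1017 → 4131 → 36 → 72 → 576 → 72  — repeats 72 (not base-16 3-happy)
42145: 42145 → 2065 → 514 → 16 → 1  — reaches 1 (base-16 3-happy)
14479: 14479 → 4426 → 1066 → 1072 → 91 → 1456 → 1456  — repeats 1456 (not base-16 3-happy)

42145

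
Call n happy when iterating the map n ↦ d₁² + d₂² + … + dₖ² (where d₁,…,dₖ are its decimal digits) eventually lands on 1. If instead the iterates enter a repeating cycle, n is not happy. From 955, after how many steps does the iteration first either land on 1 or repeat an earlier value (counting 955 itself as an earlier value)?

12

955 → 9² + 5² + 5² = 131
131 → 1² + 3² + 1² = 11
11 → 1² + 1² = 2
2 → 2² = 4
4 → 4² = 16
16 → 1² + 6² = 37
37 → 3² + 7² = 58
58 → 5² + 8² = 89
89 → 8² + 9² = 145
145 → 1² + 4² + 5² = 42
42 → 4² + 2² = 20
20 → 2² + 0² = 4  — 4 repeats.
That took 12 steps.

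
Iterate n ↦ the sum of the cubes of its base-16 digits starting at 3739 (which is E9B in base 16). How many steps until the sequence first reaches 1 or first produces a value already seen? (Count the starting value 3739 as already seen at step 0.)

6

3739 = (14,9,11)_16 → 4804
4804 = (1,2,12,4)_16 → 1801
1801 = (7,0,9)_16 → 1072
1072 = (4,3,0)_16 → 91
91 = (5,11)_16 → 1456
1456 = (5,11,0)_16 → 1456  — 1456 repeats.
That took 6 steps.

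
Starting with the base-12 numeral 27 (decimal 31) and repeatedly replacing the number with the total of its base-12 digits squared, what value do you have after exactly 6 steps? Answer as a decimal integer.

31 = (2,7)_12 → 2² + 7² = 4 + 49 = 53
53 = (4,5)_12 → 4² + 5² = 16 + 25 = 41
41 = (3,5)_12 → 3² + 5² = 9 + 25 = 34
34 = (2,10)_12 → 2² + 10² = 4 + 100 = 104
104 = (8,8)_12 → 8² + 8² = 64 + 64 = 128
128 = (10,8)_12 → 10² + 8² = 100 + 64 = 164

164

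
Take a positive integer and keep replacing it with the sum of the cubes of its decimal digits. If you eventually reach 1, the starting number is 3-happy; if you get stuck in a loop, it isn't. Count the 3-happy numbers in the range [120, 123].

120: 120 → 9 → 729 → 1080 → 513 → 153 → 153  — not 3-happy
121: 121 → 10 → 1  — 3-happy
122: 122 → 17 → 344 → 155 → 251 → 134 → 92 → 737 → 713 → 371 → 371  — not 3-happy
123: 123 → 36 → 243 → 99 → 1458 → 702 → 351 → 153 → 153  — not 3-happy
3-happy: 121

1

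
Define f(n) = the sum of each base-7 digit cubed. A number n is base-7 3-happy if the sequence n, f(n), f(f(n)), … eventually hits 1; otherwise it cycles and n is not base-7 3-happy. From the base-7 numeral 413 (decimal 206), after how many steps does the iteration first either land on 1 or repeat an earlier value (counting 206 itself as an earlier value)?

3

206 = (4,1,3)_7 → 4³ + 1³ + 3³ = 64 + 1 + 27 = 92
92 = (1,6,1)_7 → 1³ + 6³ + 1³ = 1 + 216 + 1 = 218
218 = (4,3,1)_7 → 4³ + 3³ + 1³ = 64 + 27 + 1 = 92  — 92 repeats.
That took 3 steps.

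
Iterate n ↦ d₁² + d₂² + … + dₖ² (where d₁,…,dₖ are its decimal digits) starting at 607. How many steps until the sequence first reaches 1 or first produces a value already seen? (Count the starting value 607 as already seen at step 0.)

10

607 → 6² + 0² + 7² = 36 + 0 + 49 = 85
85 → 8² + 5² = 64 + 25 = 89
89 → 8² + 9² = 64 + 81 = 145
145 → 1² + 4² + 5² = 1 + 16 + 25 = 42
42 → 4² + 2² = 16 + 4 = 20
20 → 2² + 0² = 4 + 0 = 4
4 → 4² = 16
16 → 1² + 6² = 1 + 36 = 37
37 → 3² + 7² = 9 + 49 = 58
58 → 5² + 8² = 25 + 64 = 89  — 89 repeats.
That took 10 steps.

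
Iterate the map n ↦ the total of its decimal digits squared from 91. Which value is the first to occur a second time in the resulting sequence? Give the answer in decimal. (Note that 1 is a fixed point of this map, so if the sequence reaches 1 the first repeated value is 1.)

1

91 → 82
82 → 68
68 → 100
100 → 1  — reached the fixed point 1.
1 → 1, so 1 is the first repeated value.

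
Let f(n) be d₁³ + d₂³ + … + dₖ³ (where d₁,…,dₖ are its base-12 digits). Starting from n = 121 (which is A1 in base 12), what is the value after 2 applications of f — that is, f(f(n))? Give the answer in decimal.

1672

121 = (10,1)_12 → 10³ + 1³ = 1000 + 1 = 1001
1001 = (6,11,5)_12 → 6³ + 11³ + 5³ = 216 + 1331 + 125 = 1672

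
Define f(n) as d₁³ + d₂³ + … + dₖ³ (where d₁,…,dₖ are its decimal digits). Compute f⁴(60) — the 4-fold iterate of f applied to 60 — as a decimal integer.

60 → 6³ + 0³ = 216 + 0 = 216
216 → 2³ + 1³ + 6³ = 8 + 1 + 216 = 225
225 → 2³ + 2³ + 5³ = 8 + 8 + 125 = 141
141 → 1³ + 4³ + 1³ = 1 + 64 + 1 = 66

66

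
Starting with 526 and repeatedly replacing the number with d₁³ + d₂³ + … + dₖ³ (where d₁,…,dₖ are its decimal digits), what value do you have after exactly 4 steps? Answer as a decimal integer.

526 → 5³ + 2³ + 6³ = 349
349 → 3³ + 4³ + 9³ = 820
820 → 8³ + 2³ + 0³ = 520
520 → 5³ + 2³ + 0³ = 133

133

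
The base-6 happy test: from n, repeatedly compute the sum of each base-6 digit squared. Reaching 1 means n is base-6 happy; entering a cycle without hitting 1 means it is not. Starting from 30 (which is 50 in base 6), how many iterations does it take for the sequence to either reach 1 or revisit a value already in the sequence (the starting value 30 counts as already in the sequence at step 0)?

9

30 = (5,0)_6 → 5² + 0² = 25
25 = (4,1)_6 → 4² + 1² = 17
17 = (2,5)_6 → 2² + 5² = 29
29 = (4,5)_6 → 4² + 5² = 41
41 = (1,0,5)_6 → 1² + 0² + 5² = 26
26 = (4,2)_6 → 4² + 2² = 20
20 = (3,2)_6 → 3² + 2² = 13
13 = (2,1)_6 → 2² + 1² = 5
5 = (5)_6 → 5² = 25  — 25 repeats.
That took 9 steps.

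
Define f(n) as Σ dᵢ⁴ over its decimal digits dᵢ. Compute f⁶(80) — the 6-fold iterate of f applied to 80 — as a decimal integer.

80 → 8⁴ + 0⁴ = 4096
4096 → 4⁴ + 0⁴ + 9⁴ + 6⁴ = 8113
8113 → 8⁴ + 1⁴ + 1⁴ + 3⁴ = 4179
4179 → 4⁴ + 1⁴ + 7⁴ + 9⁴ = 9219
9219 → 9⁴ + 2⁴ + 1⁴ + 9⁴ = 13139
13139 → 1⁴ + 3⁴ + 1⁴ + 3⁴ + 9⁴ = 6725

6725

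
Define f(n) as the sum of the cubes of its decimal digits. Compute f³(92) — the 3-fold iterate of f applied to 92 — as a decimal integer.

92 → 9³ + 2³ = 737
737 → 7³ + 3³ + 7³ = 713
713 → 7³ + 1³ + 3³ = 371

371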